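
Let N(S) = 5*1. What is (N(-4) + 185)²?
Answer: 36100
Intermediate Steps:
N(S) = 5
(N(-4) + 185)² = (5 + 185)² = 190² = 36100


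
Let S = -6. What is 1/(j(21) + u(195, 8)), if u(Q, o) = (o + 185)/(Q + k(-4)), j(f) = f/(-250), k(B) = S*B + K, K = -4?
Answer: 10750/8747 ≈ 1.2290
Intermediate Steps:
k(B) = -4 - 6*B (k(B) = -6*B - 4 = -4 - 6*B)
j(f) = -f/250 (j(f) = f*(-1/250) = -f/250)
u(Q, o) = (185 + o)/(20 + Q) (u(Q, o) = (o + 185)/(Q + (-4 - 6*(-4))) = (185 + o)/(Q + (-4 + 24)) = (185 + o)/(Q + 20) = (185 + o)/(20 + Q))
1/(j(21) + u(195, 8)) = 1/(-1/250*21 + (185 + 8)/(20 + 195)) = 1/(-21/250 + 193/215) = 1/(8747/10750) = 10750/8747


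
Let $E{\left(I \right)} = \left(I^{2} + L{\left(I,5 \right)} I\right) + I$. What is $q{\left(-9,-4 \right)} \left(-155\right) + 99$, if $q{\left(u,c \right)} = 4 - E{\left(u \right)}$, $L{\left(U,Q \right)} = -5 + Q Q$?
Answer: $-17261$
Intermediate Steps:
$L{\left(U,Q \right)} = -5 + Q^{2}$
$E{\left(I \right)} = I^{2} + 21 I$ ($E{\left(I \right)} = \left(I^{2} + \left(-5 + 5^{2}\right) I\right) + I = \left(I^{2} + \left(-5 + 25\right) I\right) + I = \left(I^{2} + 20 I\right) + I = I^{2} + 21 I$)
$q{\left(u,c \right)} = 4 - u \left(21 + u\right)$
$q{\left(-9,-4 \right)} \left(-155\right) + 99 = \left(4 - - 9 \left(21 - 9\right)\right) \left(-155\right) + 99 = \left(4 - \left(-9\right) 12\right) \left(-155\right) + 99 = \left(4 + 108\right) \left(-155\right) + 99 = 112 \left(-155\right) + 99 = -17360 + 99 = -17261$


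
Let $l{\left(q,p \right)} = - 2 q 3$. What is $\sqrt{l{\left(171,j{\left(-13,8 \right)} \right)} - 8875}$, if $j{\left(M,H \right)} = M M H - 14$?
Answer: $i \sqrt{9901} \approx 99.504 i$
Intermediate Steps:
$j{\left(M,H \right)} = -14 + H M^{2}$ ($j{\left(M,H \right)} = M^{2} H - 14 = H M^{2} - 14 = -14 + H M^{2}$)
$l{\left(q,p \right)} = - 6 q$
$\sqrt{l{\left(171,j{\left(-13,8 \right)} \right)} - 8875} = \sqrt{\left(-6\right) 171 - 8875} = \sqrt{-1026 - 8875} = \sqrt{-9901} = i \sqrt{9901}$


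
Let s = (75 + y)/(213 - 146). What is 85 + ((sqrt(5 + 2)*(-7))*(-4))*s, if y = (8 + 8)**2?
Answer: 85 + 9268*sqrt(7)/67 ≈ 450.98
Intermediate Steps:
y = 256 (y = 16**2 = 256)
s = 331/67 (s = (75 + 256)/(213 - 146) = 331/67 ≈ 4.9403)
85 + ((sqrt(5 + 2)*(-7))*(-4))*s = 85 + ((sqrt(5 + 2)*(-7))*(-4))*(331/67) = 85 + ((sqrt(7)*(-7))*(-4))*(331/67) = 85 + (-7*sqrt(7)*(-4))*(331/67) = 85 + (28*sqrt(7))*(331/67) = 85 + 9268*sqrt(7)/67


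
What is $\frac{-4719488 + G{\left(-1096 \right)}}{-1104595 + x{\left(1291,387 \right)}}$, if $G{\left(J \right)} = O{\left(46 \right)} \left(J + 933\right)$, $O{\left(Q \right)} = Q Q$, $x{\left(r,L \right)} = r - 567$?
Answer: $\frac{1688132}{367957} \approx 4.5879$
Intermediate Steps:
$x{\left(r,L \right)} = -567 + r$
$O{\left(Q \right)} = Q^{2}$
$G{\left(J \right)} = 1974228 + 2116 J$ ($G{\left(J \right)} = 46^{2} \left(J + 933\right) = 2116 \left(933 + J\right) = 1974228 + 2116 J$)
$\frac{-4719488 + G{\left(-1096 \right)}}{-1104595 + x{\left(1291,387 \right)}} = \frac{-4719488 + \left(1974228 + 2116 \left(-1096\right)\right)}{-1104595 + \left(-567 + 1291\right)} = \frac{-4719488 + \left(1974228 - 2319136\right)}{-1104595 + 724} = \frac{-4719488 - 344908}{-1103871} = \left(-5064396\right) \left(- \frac{1}{1103871}\right) = \frac{1688132}{367957}$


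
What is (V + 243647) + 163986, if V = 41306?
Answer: 448939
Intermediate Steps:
(V + 243647) + 163986 = (41306 + 243647) + 163986 = 284953 + 163986 = 448939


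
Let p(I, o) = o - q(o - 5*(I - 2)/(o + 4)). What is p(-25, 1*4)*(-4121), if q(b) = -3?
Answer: -28847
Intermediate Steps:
p(I, o) = 3 + o (p(I, o) = o - 1*(-3) = o + 3 = 3 + o)
p(-25, 1*4)*(-4121) = (3 + 1*4)*(-4121) = (3 + 4)*(-4121) = 7*(-4121) = -28847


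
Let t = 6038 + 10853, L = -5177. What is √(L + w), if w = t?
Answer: √11714 ≈ 108.23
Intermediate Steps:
t = 16891
w = 16891
√(L + w) = √(-5177 + 16891) = √11714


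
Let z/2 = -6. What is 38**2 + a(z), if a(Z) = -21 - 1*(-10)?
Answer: 1433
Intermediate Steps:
z = -12 (z = 2*(-6) = -12)
a(Z) = -11 (a(Z) = -21 + 10 = -11)
38**2 + a(z) = 38**2 - 11 = 1444 - 11 = 1433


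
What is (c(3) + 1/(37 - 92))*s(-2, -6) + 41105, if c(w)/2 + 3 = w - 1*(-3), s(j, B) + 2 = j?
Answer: 2259459/55 ≈ 41081.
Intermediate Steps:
s(j, B) = -2 + j
c(w) = 2*w (c(w) = -6 + 2*(w - 1*(-3)) = -6 + 2*(w + 3) = -6 + 2*(3 + w) = -6 + (6 + 2*w) = 2*w)
(c(3) + 1/(37 - 92))*s(-2, -6) + 41105 = (2*3 + 1/(37 - 92))*(-2 - 2) + 41105 = (6 + 1/(-55))*(-4) + 41105 = (6 - 1/55)*(-4) + 41105 = (329/55)*(-4) + 41105 = -1316/55 + 41105 = 2259459/55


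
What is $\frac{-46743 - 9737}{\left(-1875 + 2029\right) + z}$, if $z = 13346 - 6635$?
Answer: $- \frac{11296}{1373} \approx -8.2272$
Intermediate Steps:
$z = 6711$
$\frac{-46743 - 9737}{\left(-1875 + 2029\right) + z} = \frac{-46743 - 9737}{\left(-1875 + 2029\right) + 6711} = - \frac{56480}{154 + 6711} = - \frac{56480}{6865} = \left(-56480\right) \frac{1}{6865} = - \frac{11296}{1373}$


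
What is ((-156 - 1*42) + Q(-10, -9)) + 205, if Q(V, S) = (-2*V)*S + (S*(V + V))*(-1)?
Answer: -353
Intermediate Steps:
Q(V, S) = -4*S*V (Q(V, S) = -2*S*V + (S*(2*V))*(-1) = -2*S*V + (2*S*V)*(-1) = -2*S*V - 2*S*V = -4*S*V)
((-156 - 1*42) + Q(-10, -9)) + 205 = ((-156 - 1*42) - 4*(-9)*(-10)) + 205 = ((-156 - 42) - 360) + 205 = (-198 - 360) + 205 = -558 + 205 = -353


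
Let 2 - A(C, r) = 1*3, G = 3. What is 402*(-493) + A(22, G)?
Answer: -198187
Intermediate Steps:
A(C, r) = -1 (A(C, r) = 2 - 3 = -1)
402*(-493) + A(22, G) = 402*(-493) - 1 = -198186 - 1 = -198187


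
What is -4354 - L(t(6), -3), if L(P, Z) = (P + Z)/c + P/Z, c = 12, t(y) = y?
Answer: -17409/4 ≈ -4352.3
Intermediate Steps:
L(P, Z) = P/12 + Z/12 + P/Z (L(P, Z) = (P + Z)/12 + P/Z = (P + Z)*(1/12) + P/Z = (P/12 + Z/12) + P/Z = P/12 + Z/12 + P/Z)
-4354 - L(t(6), -3) = -4354 - (6 + (1/12)*(-3)*(6 - 3))/(-3) = -4354 - (-1)*(6 + (1/12)*(-3)*3)/3 = -4354 - (-1)*(6 - 3/4)/3 = -4354 - (-1)*21/(3*4) = -4354 - 1*(-7/4) = -4354 + 7/4 = -17409/4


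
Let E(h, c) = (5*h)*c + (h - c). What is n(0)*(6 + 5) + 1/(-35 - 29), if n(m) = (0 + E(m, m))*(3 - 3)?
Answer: -1/64 ≈ -0.015625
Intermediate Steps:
E(h, c) = h - c + 5*c*h (E(h, c) = 5*c*h + (h - c) = h - c + 5*c*h)
n(m) = 0 (n(m) = (0 + (m - m + 5*m*m))*(3 - 3) = (0 + (m - m + 5*m²))*0 = (0 + 5*m²)*0 = (5*m²)*0 = 0)
n(0)*(6 + 5) + 1/(-35 - 29) = 0*(6 + 5) + 1/(-35 - 29) = 0*11 + 1/(-64) = 0 - 1/64 = -1/64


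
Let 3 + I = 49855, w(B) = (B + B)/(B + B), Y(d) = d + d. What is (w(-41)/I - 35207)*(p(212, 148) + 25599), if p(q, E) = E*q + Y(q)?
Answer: -100743244296837/49852 ≈ -2.0208e+9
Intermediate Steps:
Y(d) = 2*d
w(B) = 1 (w(B) = (2*B)/((2*B)) = (2*B)*(1/(2*B)) = 1)
I = 49852 (I = -3 + 49855 = 49852)
p(q, E) = 2*q + E*q (p(q, E) = E*q + 2*q = 2*q + E*q)
(w(-41)/I - 35207)*(p(212, 148) + 25599) = (1/49852 - 35207)*(212*(2 + 148) + 25599) = (1*(1/49852) - 35207)*(212*150 + 25599) = (1/49852 - 35207)*(31800 + 25599) = -1755139363/49852*57399 = -100743244296837/49852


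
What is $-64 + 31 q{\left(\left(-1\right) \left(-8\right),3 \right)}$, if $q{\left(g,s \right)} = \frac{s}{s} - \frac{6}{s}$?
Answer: $-95$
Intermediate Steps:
$q{\left(g,s \right)} = 1 - \frac{6}{s}$
$-64 + 31 q{\left(\left(-1\right) \left(-8\right),3 \right)} = -64 + 31 \frac{-6 + 3}{3} = -64 + 31 \cdot \frac{1}{3} \left(-3\right) = -64 + 31 \left(-1\right) = -64 - 31 = -95$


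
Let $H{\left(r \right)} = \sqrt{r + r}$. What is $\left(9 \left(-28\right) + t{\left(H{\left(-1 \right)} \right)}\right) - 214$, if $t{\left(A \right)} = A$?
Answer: $-466 + i \sqrt{2} \approx -466.0 + 1.4142 i$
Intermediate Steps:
$H{\left(r \right)} = \sqrt{2} \sqrt{r}$ ($H{\left(r \right)} = \sqrt{2 r} = \sqrt{2} \sqrt{r}$)
$\left(9 \left(-28\right) + t{\left(H{\left(-1 \right)} \right)}\right) - 214 = \left(9 \left(-28\right) + \sqrt{2} \sqrt{-1}\right) - 214 = \left(-252 + \sqrt{2} i\right) - 214 = \left(-252 + i \sqrt{2}\right) - 214 = -466 + i \sqrt{2}$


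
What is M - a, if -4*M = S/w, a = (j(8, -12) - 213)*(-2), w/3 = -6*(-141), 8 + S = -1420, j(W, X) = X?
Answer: -380581/846 ≈ -449.86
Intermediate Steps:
S = -1428 (S = -8 - 1420 = -1428)
w = 2538 (w = 3*(-6*(-141)) = 3*846 = 2538)
a = 450 (a = (-12 - 213)*(-2) = -225*(-2) = 450)
M = 119/846 (M = -(-357)/2538 = -1/4*(-238/423) = 119/846 ≈ 0.14066)
M - a = 119/846 - 1*450 = 119/846 - 450 = -380581/846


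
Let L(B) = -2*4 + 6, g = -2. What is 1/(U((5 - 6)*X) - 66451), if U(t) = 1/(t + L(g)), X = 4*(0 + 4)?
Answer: -18/1196119 ≈ -1.5049e-5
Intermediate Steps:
X = 16 (X = 4*4 = 16)
L(B) = -2 (L(B) = -8 + 6 = -2)
U(t) = 1/(-2 + t) (U(t) = 1/(t - 2) = 1/(-2 + t))
1/(U((5 - 6)*X) - 66451) = 1/(1/(-2 + (5 - 6)*16) - 66451) = 1/(1/(-2 - 1*16) - 66451) = 1/(1/(-2 - 16) - 66451) = 1/(1/(-18) - 66451) = 1/(-1/18 - 66451) = 1/(-1196119/18) = -18/1196119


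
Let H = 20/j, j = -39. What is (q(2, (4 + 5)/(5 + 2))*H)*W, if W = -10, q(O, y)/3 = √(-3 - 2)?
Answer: 200*I*√5/13 ≈ 34.401*I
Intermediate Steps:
q(O, y) = 3*I*√5 (q(O, y) = 3*√(-3 - 2) = 3*√(-5) = 3*(I*√5) = 3*I*√5)
H = -20/39 (H = 20/(-39) = 20*(-1/39) = -20/39 ≈ -0.51282)
(q(2, (4 + 5)/(5 + 2))*H)*W = ((3*I*√5)*(-20/39))*(-10) = -20*I*√5/13*(-10) = 200*I*√5/13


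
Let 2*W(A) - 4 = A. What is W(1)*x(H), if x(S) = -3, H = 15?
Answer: -15/2 ≈ -7.5000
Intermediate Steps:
W(A) = 2 + A/2
W(1)*x(H) = (2 + (1/2)*1)*(-3) = (2 + 1/2)*(-3) = (5/2)*(-3) = -15/2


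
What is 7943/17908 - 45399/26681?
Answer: -601078109/477803348 ≈ -1.2580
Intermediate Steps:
7943/17908 - 45399/26681 = -601078109/477803348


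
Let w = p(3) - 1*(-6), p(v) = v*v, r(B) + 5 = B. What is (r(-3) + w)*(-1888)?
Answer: -13216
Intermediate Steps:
r(B) = -5 + B
p(v) = v²
w = 15 (w = 3² - 1*(-6) = 9 + 6 = 15)
(r(-3) + w)*(-1888) = ((-5 - 3) + 15)*(-1888) = (-8 + 15)*(-1888) = 7*(-1888) = -13216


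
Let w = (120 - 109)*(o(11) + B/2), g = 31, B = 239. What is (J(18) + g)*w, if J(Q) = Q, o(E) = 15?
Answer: 144991/2 ≈ 72496.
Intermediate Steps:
w = 2959/2 (w = (120 - 109)*(15 + 239/2) = 11*(15 + 239*(1/2)) = 11*(15 + 239/2) = 11*(269/2) = 2959/2 ≈ 1479.5)
(J(18) + g)*w = (18 + 31)*(2959/2) = 49*(2959/2) = 144991/2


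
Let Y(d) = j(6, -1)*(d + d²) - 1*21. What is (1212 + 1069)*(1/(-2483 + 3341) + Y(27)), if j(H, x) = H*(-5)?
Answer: -44428079417/858 ≈ -5.1781e+7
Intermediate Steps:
j(H, x) = -5*H
Y(d) = -21 - 30*d - 30*d² (Y(d) = (-5*6)*(d + d²) - 1*21 = -30*(d + d²) - 21 = (-30*d - 30*d²) - 21 = -21 - 30*d - 30*d²)
(1212 + 1069)*(1/(-2483 + 3341) + Y(27)) = (1212 + 1069)*(1/(-2483 + 3341) + (-21 - 30*27 - 30*27²)) = 2281*(1/858 + (-21 - 810 - 30*729)) = 2281*(1/858 + (-21 - 810 - 21870)) = 2281*(1/858 - 22701) = 2281*(-19477457/858) = -44428079417/858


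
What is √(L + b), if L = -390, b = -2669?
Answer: I*√3059 ≈ 55.308*I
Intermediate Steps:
√(L + b) = √(-390 - 2669) = √(-3059) = I*√3059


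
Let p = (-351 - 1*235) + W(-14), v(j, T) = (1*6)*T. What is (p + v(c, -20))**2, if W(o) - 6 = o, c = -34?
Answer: 509796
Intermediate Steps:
W(o) = 6 + o
v(j, T) = 6*T
p = -594 (p = (-351 - 1*235) + (6 - 14) = (-351 - 235) - 8 = -586 - 8 = -594)
(p + v(c, -20))**2 = (-594 + 6*(-20))**2 = (-594 - 120)**2 = (-714)**2 = 509796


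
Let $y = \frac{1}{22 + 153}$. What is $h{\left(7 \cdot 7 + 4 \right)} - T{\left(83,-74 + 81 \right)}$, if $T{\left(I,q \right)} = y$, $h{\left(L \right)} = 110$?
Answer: $\frac{19249}{175} \approx 109.99$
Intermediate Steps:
$y = \frac{1}{175} \approx 0.0057143$
$T{\left(I,q \right)} = \frac{1}{175}$
$h{\left(7 \cdot 7 + 4 \right)} - T{\left(83,-74 + 81 \right)} = 110 - \frac{1}{175} = \frac{19249}{175}$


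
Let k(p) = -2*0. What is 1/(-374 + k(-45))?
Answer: -1/374 ≈ -0.0026738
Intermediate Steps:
k(p) = 0
1/(-374 + k(-45)) = 1/(-374 + 0) = 1/(-374) = -1/374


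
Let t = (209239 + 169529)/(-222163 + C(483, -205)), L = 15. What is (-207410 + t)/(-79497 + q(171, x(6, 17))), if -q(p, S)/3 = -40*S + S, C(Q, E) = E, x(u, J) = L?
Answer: 2882607853/1080458316 ≈ 2.6679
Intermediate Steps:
x(u, J) = 15
q(p, S) = 117*S (q(p, S) = -3*(-40*S + S) = -(-117)*S = 117*S)
t = -23673/13898 (t = (209239 + 169529)/(-222163 - 205) = 378768/(-222368) = 378768*(-1/222368) = -23673/13898 ≈ -1.7033)
(-207410 + t)/(-79497 + q(171, x(6, 17))) = (-207410 - 23673/13898)/(-79497 + 117*15) = -2882607853/(13898*(-79497 + 1755)) = -2882607853/13898/(-77742) = -2882607853/13898*(-1/77742) = 2882607853/1080458316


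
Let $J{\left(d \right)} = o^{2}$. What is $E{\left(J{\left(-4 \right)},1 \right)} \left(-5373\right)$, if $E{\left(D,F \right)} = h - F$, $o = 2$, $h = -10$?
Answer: $59103$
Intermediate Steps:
$J{\left(d \right)} = 4$ ($J{\left(d \right)} = 2^{2} = 4$)
$E{\left(D,F \right)} = -10 - F$
$E{\left(J{\left(-4 \right)},1 \right)} \left(-5373\right) = \left(-10 - 1\right) \left(-5373\right) = \left(-11\right) \left(-5373\right) = 59103$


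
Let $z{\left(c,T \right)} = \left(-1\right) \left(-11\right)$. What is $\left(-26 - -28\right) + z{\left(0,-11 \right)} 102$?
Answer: $1124$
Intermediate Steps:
$z{\left(c,T \right)} = 11$
$\left(-26 - -28\right) + z{\left(0,-11 \right)} 102 = \left(-26 - -28\right) + 11 \cdot 102 = \left(-26 + 28\right) + 1122 = 2 + 1122 = 1124$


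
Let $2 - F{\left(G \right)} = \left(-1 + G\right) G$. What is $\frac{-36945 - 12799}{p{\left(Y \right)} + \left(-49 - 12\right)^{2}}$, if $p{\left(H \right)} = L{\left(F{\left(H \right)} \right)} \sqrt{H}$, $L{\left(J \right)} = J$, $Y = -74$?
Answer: $- \frac{185097424}{2291588337} - \frac{275979712 i \sqrt{74}}{2291588337} \approx -0.080773 - 1.036 i$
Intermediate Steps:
$F{\left(G \right)} = 2 - G \left(-1 + G\right)$ ($F{\left(G \right)} = 2 - \left(-1 + G\right) G = 2 - G \left(-1 + G\right)$)
$p{\left(H \right)} = \sqrt{H} \left(2 + H - H^{2}\right)$ ($p{\left(H \right)} = \left(2 + H - H^{2}\right) \sqrt{H} = \sqrt{H} \left(2 + H - H^{2}\right)$)
$\frac{-36945 - 12799}{p{\left(Y \right)} + \left(-49 - 12\right)^{2}} = \frac{-36945 - 12799}{\sqrt{-74} \left(2 - 74 - \left(-74\right)^{2}\right) + \left(-49 - 12\right)^{2}} = - \frac{49744}{i \sqrt{74} \left(2 - 74 - 5476\right) + \left(-61\right)^{2}} = - \frac{49744}{i \sqrt{74} \left(2 - 74 - 5476\right) + 3721} = - \frac{49744}{i \sqrt{74} \left(-5548\right) + 3721} = - \frac{49744}{- 5548 i \sqrt{74} + 3721} = - \frac{49744}{3721 - 5548 i \sqrt{74}}$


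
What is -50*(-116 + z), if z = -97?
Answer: 10650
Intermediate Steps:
-50*(-116 + z) = -50*(-116 - 97) = -50*(-213) = 10650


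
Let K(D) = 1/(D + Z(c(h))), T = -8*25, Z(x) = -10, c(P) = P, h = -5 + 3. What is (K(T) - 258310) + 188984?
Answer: -14558461/210 ≈ -69326.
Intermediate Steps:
h = -2
T = -200
K(D) = 1/(-10 + D) (K(D) = 1/(D - 10) = 1/(-10 + D))
(K(T) - 258310) + 188984 = (1/(-10 - 200) - 258310) + 188984 = (1/(-210) - 258310) + 188984 = (-1/210 - 258310) + 188984 = -54245101/210 + 188984 = -14558461/210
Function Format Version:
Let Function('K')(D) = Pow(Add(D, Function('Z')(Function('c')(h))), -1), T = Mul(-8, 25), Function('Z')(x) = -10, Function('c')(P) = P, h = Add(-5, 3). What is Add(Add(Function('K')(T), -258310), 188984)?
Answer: Rational(-14558461, 210) ≈ -69326.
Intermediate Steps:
h = -2
T = -200
Function('K')(D) = Pow(Add(-10, D), -1) (Function('K')(D) = Pow(Add(D, -10), -1) = Pow(Add(-10, D), -1))
Add(Add(Function('K')(T), -258310), 188984) = Add(Add(Pow(Add(-10, -200), -1), -258310), 188984) = Add(Add(Pow(-210, -1), -258310), 188984) = Add(Add(Rational(-1, 210), -258310), 188984) = Add(Rational(-54245101, 210), 188984) = Rational(-14558461, 210)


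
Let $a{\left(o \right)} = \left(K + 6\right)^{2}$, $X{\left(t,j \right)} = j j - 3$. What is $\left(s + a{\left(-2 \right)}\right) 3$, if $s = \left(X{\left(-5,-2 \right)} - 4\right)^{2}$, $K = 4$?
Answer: $327$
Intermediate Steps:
$X{\left(t,j \right)} = -3 + j^{2}$ ($X{\left(t,j \right)} = j^{2} - 3 = -3 + j^{2}$)
$a{\left(o \right)} = 100$ ($a{\left(o \right)} = \left(4 + 6\right)^{2} = 10^{2} = 100$)
$s = 9$ ($s = \left(\left(-3 + \left(-2\right)^{2}\right) - 4\right)^{2} = \left(\left(-3 + 4\right) - 4\right)^{2} = \left(1 - 4\right)^{2} = \left(-3\right)^{2} = 9$)
$\left(s + a{\left(-2 \right)}\right) 3 = \left(9 + 100\right) 3 = 109 \cdot 3 = 327$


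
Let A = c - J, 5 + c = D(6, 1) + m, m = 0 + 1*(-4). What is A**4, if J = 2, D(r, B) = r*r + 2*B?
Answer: 531441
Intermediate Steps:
D(r, B) = r**2 + 2*B
m = -4 (m = 0 - 4 = -4)
c = 29 (c = -5 + ((6**2 + 2*1) - 4) = -5 + ((36 + 2) - 4) = -5 + (38 - 4) = -5 + 34 = 29)
A = 27 (A = 29 - 1*2 = 29 - 2 = 27)
A**4 = 27**4 = 531441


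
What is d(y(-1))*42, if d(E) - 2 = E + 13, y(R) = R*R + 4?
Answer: 840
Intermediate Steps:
y(R) = 4 + R² (y(R) = R² + 4 = 4 + R²)
d(E) = 15 + E (d(E) = 2 + (E + 13) = 2 + (13 + E) = 15 + E)
d(y(-1))*42 = (15 + (4 + (-1)²))*42 = (15 + (4 + 1))*42 = (15 + 5)*42 = 20*42 = 840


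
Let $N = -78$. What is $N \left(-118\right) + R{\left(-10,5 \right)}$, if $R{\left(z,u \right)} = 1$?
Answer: $9205$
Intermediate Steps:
$N \left(-118\right) + R{\left(-10,5 \right)} = \left(-78\right) \left(-118\right) + 1 = 9204 + 1 = 9205$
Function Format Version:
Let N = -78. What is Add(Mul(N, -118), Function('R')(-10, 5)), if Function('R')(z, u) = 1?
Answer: 9205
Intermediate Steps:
Add(Mul(N, -118), Function('R')(-10, 5)) = Add(Mul(-78, -118), 1) = Add(9204, 1) = 9205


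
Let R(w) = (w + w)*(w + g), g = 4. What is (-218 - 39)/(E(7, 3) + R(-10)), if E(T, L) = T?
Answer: -257/127 ≈ -2.0236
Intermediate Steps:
R(w) = 2*w*(4 + w) (R(w) = (w + w)*(w + 4) = (2*w)*(4 + w) = 2*w*(4 + w))
(-218 - 39)/(E(7, 3) + R(-10)) = (-218 - 39)/(7 + 2*(-10)*(4 - 10)) = -257/(7 + 2*(-10)*(-6)) = -257/(7 + 120) = -257/127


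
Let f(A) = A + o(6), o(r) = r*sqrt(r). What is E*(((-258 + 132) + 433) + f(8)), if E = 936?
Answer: 294840 + 5616*sqrt(6) ≈ 3.0860e+5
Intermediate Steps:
o(r) = r**(3/2)
f(A) = A + 6*sqrt(6) (f(A) = A + 6**(3/2) = A + 6*sqrt(6))
E*(((-258 + 132) + 433) + f(8)) = 936*(((-258 + 132) + 433) + (8 + 6*sqrt(6))) = 936*((-126 + 433) + (8 + 6*sqrt(6))) = 936*(307 + (8 + 6*sqrt(6))) = 936*(315 + 6*sqrt(6)) = 294840 + 5616*sqrt(6)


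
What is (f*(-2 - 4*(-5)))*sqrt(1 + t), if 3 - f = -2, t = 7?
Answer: 180*sqrt(2) ≈ 254.56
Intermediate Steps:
f = 5 (f = 3 - 1*(-2) = 3 + 2 = 5)
(f*(-2 - 4*(-5)))*sqrt(1 + t) = (5*(-2 - 4*(-5)))*sqrt(1 + 7) = (5*(-2 + 20))*sqrt(8) = (5*18)*(2*sqrt(2)) = 90*(2*sqrt(2)) = 180*sqrt(2)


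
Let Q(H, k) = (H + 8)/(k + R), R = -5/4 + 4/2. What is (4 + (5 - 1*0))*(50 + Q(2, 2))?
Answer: 5310/11 ≈ 482.73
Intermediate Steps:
R = ¾ (R = -5*¼ + 4*(½) = -5/4 + 2 = ¾ ≈ 0.75000)
Q(H, k) = (8 + H)/(¾ + k) (Q(H, k) = (H + 8)/(k + ¾) = (8 + H)/(¾ + k))
(4 + (5 - 1*0))*(50 + Q(2, 2)) = (4 + (5 - 1*0))*(50 + 4*(8 + 2)/(3 + 4*2)) = (4 + (5 + 0))*(50 + 4*10/(3 + 8)) = (4 + 5)*(50 + 4*10/11) = 9*(50 + 4*(1/11)*10) = 9*(50 + 40/11) = 9*(590/11) = 5310/11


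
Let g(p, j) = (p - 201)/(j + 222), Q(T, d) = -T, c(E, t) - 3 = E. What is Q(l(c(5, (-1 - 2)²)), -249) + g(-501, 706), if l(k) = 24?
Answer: -11487/464 ≈ -24.756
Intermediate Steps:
c(E, t) = 3 + E
g(p, j) = (-201 + p)/(222 + j)
Q(l(c(5, (-1 - 2)²)), -249) + g(-501, 706) = -1*24 + (-201 - 501)/(222 + 706) = -24 - 702/928 = -24 + (1/928)*(-702) = -24 - 351/464 = -11487/464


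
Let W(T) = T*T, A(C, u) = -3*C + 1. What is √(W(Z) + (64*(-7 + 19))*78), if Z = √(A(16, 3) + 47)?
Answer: 48*√26 ≈ 244.75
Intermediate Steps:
A(C, u) = 1 - 3*C
Z = 0 (Z = √((1 - 3*16) + 47) = √((1 - 48) + 47) = √(-47 + 47) = √0 = 0)
W(T) = T²
√(W(Z) + (64*(-7 + 19))*78) = √(0² + (64*(-7 + 19))*78) = √(0 + (64*12)*78) = √(0 + 768*78) = √(0 + 59904) = √59904 = 48*√26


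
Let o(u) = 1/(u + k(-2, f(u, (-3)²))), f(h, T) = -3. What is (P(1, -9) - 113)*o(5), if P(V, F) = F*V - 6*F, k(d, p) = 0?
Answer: -68/5 ≈ -13.600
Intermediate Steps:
P(V, F) = -6*F + F*V
o(u) = 1/u (o(u) = 1/(u + 0) = 1/u)
(P(1, -9) - 113)*o(5) = (-9*(-6 + 1) - 113)/5 = (-9*(-5) - 113)*(⅕) = (45 - 113)*(⅕) = -68*⅕ = -68/5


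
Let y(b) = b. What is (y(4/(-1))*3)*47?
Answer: -564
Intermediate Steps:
(y(4/(-1))*3)*47 = ((4/(-1))*3)*47 = ((4*(-1))*3)*47 = -4*3*47 = -12*47 = -564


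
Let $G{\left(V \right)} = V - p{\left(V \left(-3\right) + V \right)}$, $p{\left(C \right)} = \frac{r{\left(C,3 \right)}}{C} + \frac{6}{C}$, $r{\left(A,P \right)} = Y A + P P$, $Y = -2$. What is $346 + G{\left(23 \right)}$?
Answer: $\frac{17081}{46} \approx 371.33$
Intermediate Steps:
$r{\left(A,P \right)} = P^{2} - 2 A$ ($r{\left(A,P \right)} = - 2 A + P P = - 2 A + P^{2} = P^{2} - 2 A$)
$p{\left(C \right)} = \frac{6}{C} + \frac{9 - 2 C}{C}$ ($p{\left(C \right)} = \frac{3^{2} - 2 C}{C} + \frac{6}{C} = \frac{9 - 2 C}{C} + \frac{6}{C} = \frac{6}{C} + \frac{9 - 2 C}{C}$)
$G{\left(V \right)} = 2 + V + \frac{15}{2 V}$ ($G{\left(V \right)} = V - \left(-2 + \frac{15}{V \left(-3\right) + V}\right) = V - \left(-2 + \frac{15}{- 3 V + V}\right) = V - \left(-2 + \frac{15}{\left(-2\right) V}\right) = V - \left(-2 + 15 \left(- \frac{1}{2 V}\right)\right) = V - \left(-2 - \frac{15}{2 V}\right) = V + \left(2 + \frac{15}{2 V}\right) = 2 + V + \frac{15}{2 V}$)
$346 + G{\left(23 \right)} = 346 + \left(2 + 23 + \frac{15}{2 \cdot 23}\right) = 346 + \left(2 + 23 + \frac{15}{2} \cdot \frac{1}{23}\right) = 346 + \left(2 + 23 + \frac{15}{46}\right) = 346 + \frac{1165}{46} = \frac{17081}{46}$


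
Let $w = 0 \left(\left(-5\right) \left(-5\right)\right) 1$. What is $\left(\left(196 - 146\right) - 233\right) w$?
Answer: $0$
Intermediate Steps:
$w = 0$ ($w = 0 \cdot 25 \cdot 1 = 0 \cdot 1 = 0$)
$\left(\left(196 - 146\right) - 233\right) w = \left(\left(196 - 146\right) - 233\right) 0 = \left(50 - 233\right) 0 = \left(-183\right) 0 = 0$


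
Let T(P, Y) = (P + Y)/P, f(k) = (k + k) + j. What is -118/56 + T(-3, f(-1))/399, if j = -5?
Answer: -10049/4788 ≈ -2.0988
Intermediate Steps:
f(k) = -5 + 2*k (f(k) = (k + k) - 5 = 2*k - 5 = -5 + 2*k)
T(P, Y) = (P + Y)/P
-118/56 + T(-3, f(-1))/399 = -118/56 + ((-3 + (-5 + 2*(-1)))/(-3))/399 = -118*1/56 - (-3 + (-5 - 2))/3*(1/399) = -59/28 - (-3 - 7)/3*(1/399) = -59/28 - ⅓*(-10)*(1/399) = -59/28 + (10/3)*(1/399) = -59/28 + 10/1197 = -10049/4788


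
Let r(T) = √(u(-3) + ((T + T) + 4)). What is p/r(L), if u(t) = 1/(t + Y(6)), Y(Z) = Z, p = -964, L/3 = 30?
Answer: -964*√1659/553 ≈ -71.003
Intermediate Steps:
L = 90 (L = 3*30 = 90)
u(t) = 1/(6 + t) (u(t) = 1/(t + 6) = 1/(6 + t))
r(T) = √(13/3 + 2*T) (r(T) = √(1/(6 - 3) + ((T + T) + 4)) = √(1/3 + (2*T + 4)) = √(⅓ + (4 + 2*T)) = √(13/3 + 2*T))
p/r(L) = -964*3/√(39 + 18*90) = -964*3/√(39 + 1620) = -964*√1659/553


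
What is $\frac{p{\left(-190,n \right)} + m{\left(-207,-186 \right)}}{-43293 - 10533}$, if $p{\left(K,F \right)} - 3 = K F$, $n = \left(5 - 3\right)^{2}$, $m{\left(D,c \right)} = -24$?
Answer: $\frac{781}{53826} \approx 0.01451$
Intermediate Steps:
$n = 4$ ($n = 2^{2} = 4$)
$p{\left(K,F \right)} = 3 + F K$ ($p{\left(K,F \right)} = 3 + K F = 3 + F K$)
$\frac{p{\left(-190,n \right)} + m{\left(-207,-186 \right)}}{-43293 - 10533} = \frac{\left(3 + 4 \left(-190\right)\right) - 24}{-43293 - 10533} = \frac{\left(3 - 760\right) - 24}{-53826} = \left(-757 - 24\right) \left(- \frac{1}{53826}\right) = \left(-781\right) \left(- \frac{1}{53826}\right) = \frac{781}{53826}$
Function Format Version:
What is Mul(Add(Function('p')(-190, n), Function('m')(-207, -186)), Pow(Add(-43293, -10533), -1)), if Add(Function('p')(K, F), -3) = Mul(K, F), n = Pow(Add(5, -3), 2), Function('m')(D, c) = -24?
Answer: Rational(781, 53826) ≈ 0.014510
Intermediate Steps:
n = 4 (n = Pow(2, 2) = 4)
Function('p')(K, F) = Add(3, Mul(F, K)) (Function('p')(K, F) = Add(3, Mul(K, F)) = Add(3, Mul(F, K)))
Mul(Add(Function('p')(-190, n), Function('m')(-207, -186)), Pow(Add(-43293, -10533), -1)) = Mul(Add(Add(3, Mul(4, -190)), -24), Pow(Add(-43293, -10533), -1)) = Mul(Add(Add(3, -760), -24), Pow(-53826, -1)) = Mul(Add(-757, -24), Rational(-1, 53826)) = Mul(-781, Rational(-1, 53826)) = Rational(781, 53826)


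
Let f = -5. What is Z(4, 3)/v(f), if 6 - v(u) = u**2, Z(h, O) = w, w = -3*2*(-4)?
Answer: -24/19 ≈ -1.2632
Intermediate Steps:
w = 24 (w = -6*(-4) = 24)
Z(h, O) = 24
v(u) = 6 - u**2
Z(4, 3)/v(f) = 24/(6 - 1*(-5)**2) = 24/(6 - 1*25) = 24/(6 - 25) = 24/(-19) = 24*(-1/19) = -24/19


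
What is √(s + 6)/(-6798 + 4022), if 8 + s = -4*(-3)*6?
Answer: -√70/2776 ≈ -0.0030139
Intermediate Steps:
s = 64 (s = -8 - 4*(-3)*6 = -8 + 12*6 = -8 + 72 = 64)
√(s + 6)/(-6798 + 4022) = √(64 + 6)/(-6798 + 4022) = √70/(-2776) = √70*(-1/2776) = -√70/2776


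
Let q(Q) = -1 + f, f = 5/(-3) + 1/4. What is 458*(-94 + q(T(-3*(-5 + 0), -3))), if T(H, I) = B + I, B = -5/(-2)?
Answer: -264953/6 ≈ -44159.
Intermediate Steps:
B = 5/2 (B = -5*(-½) = 5/2 ≈ 2.5000)
f = -17/12 (f = 5*(-⅓) + 1*(¼) = -5/3 + ¼ = -17/12 ≈ -1.4167)
T(H, I) = 5/2 + I
q(Q) = -29/12 (q(Q) = -1 - 17/12 = -29/12)
458*(-94 + q(T(-3*(-5 + 0), -3))) = 458*(-94 - 29/12) = 458*(-1157/12) = -264953/6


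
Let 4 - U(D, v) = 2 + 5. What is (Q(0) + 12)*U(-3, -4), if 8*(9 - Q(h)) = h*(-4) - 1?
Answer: -507/8 ≈ -63.375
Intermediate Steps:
U(D, v) = -3 (U(D, v) = 4 - (2 + 5) = 4 - 1*7 = 4 - 7 = -3)
Q(h) = 73/8 + h/2 (Q(h) = 9 - (h*(-4) - 1)/8 = 9 - (-4*h - 1)/8 = 9 - (-1 - 4*h)/8 = 9 + (⅛ + h/2) = 73/8 + h/2)
(Q(0) + 12)*U(-3, -4) = ((73/8 + (½)*0) + 12)*(-3) = ((73/8 + 0) + 12)*(-3) = (73/8 + 12)*(-3) = (169/8)*(-3) = -507/8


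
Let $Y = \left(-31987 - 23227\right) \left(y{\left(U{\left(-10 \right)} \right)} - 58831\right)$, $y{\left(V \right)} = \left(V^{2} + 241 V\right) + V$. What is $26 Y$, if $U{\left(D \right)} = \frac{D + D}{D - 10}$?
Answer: $84106823632$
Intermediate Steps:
$U{\left(D \right)} = \frac{2 D}{-10 + D}$
$y{\left(V \right)} = V^{2} + 242 V$
$Y = 3234877832$ ($Y = \left(-31987 - 23227\right) \left(2 \left(-10\right) \frac{1}{-10 - 10} \left(242 + 2 \left(-10\right) \frac{1}{-10 - 10}\right) - 58831\right) = - 55214 \left(2 \left(-10\right) \frac{1}{-20} \left(242 + 2 \left(-10\right) \frac{1}{-20}\right) - 58831\right) = - 55214 \left(2 \left(-10\right) \left(- \frac{1}{20}\right) \left(242 + 2 \left(-10\right) \left(- \frac{1}{20}\right)\right) - 58831\right) = - 55214 \left(1 \left(242 + 1\right) - 58831\right) = - 55214 \left(1 \cdot 243 - 58831\right) = - 55214 \left(243 - 58831\right) = \left(-55214\right) \left(-58588\right) = 3234877832$)
$26 Y = 26 \cdot 3234877832 = 84106823632$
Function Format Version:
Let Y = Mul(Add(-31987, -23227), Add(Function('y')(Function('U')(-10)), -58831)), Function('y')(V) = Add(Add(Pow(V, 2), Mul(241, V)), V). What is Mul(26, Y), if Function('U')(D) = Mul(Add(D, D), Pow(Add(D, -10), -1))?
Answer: 84106823632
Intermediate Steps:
Function('U')(D) = Mul(2, D, Pow(Add(-10, D), -1)) (Function('U')(D) = Mul(Mul(2, D), Pow(Add(-10, D), -1)) = Mul(2, D, Pow(Add(-10, D), -1)))
Function('y')(V) = Add(Pow(V, 2), Mul(242, V))
Y = 3234877832 (Y = Mul(Add(-31987, -23227), Add(Mul(Mul(2, -10, Pow(Add(-10, -10), -1)), Add(242, Mul(2, -10, Pow(Add(-10, -10), -1)))), -58831)) = Mul(-55214, Add(Mul(Mul(2, -10, Pow(-20, -1)), Add(242, Mul(2, -10, Pow(-20, -1)))), -58831)) = Mul(-55214, Add(Mul(Mul(2, -10, Rational(-1, 20)), Add(242, Mul(2, -10, Rational(-1, 20)))), -58831)) = Mul(-55214, Add(Mul(1, Add(242, 1)), -58831)) = Mul(-55214, Add(Mul(1, 243), -58831)) = Mul(-55214, Add(243, -58831)) = Mul(-55214, -58588) = 3234877832)
Mul(26, Y) = Mul(26, 3234877832) = 84106823632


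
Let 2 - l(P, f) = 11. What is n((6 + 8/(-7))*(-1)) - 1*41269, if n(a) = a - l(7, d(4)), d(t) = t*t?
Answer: -288854/7 ≈ -41265.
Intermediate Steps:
d(t) = t**2
l(P, f) = -9 (l(P, f) = 2 - 1*11 = 2 - 11 = -9)
n(a) = 9 + a (n(a) = a - 1*(-9) = a + 9 = 9 + a)
n((6 + 8/(-7))*(-1)) - 1*41269 = (9 + (6 + 8/(-7))*(-1)) - 1*41269 = (9 + (6 + 8*(-1/7))*(-1)) - 41269 = (9 + (6 - 8/7)*(-1)) - 41269 = (9 + (34/7)*(-1)) - 41269 = (9 - 34/7) - 41269 = 29/7 - 41269 = -288854/7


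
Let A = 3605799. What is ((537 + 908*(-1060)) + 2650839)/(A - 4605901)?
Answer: -844448/500051 ≈ -1.6887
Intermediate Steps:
((537 + 908*(-1060)) + 2650839)/(A - 4605901) = ((537 + 908*(-1060)) + 2650839)/(3605799 - 4605901) = ((537 - 962480) + 2650839)/(-1000102) = (-961943 + 2650839)*(-1/1000102) = 1688896*(-1/1000102) = -844448/500051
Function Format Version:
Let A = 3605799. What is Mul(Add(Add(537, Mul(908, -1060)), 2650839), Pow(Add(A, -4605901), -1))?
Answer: Rational(-844448, 500051) ≈ -1.6887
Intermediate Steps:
Mul(Add(Add(537, Mul(908, -1060)), 2650839), Pow(Add(A, -4605901), -1)) = Mul(Add(Add(537, Mul(908, -1060)), 2650839), Pow(Add(3605799, -4605901), -1)) = Mul(Add(Add(537, -962480), 2650839), Pow(-1000102, -1)) = Mul(Add(-961943, 2650839), Rational(-1, 1000102)) = Mul(1688896, Rational(-1, 1000102)) = Rational(-844448, 500051)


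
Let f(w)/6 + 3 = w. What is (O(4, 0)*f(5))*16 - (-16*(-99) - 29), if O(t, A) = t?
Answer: -787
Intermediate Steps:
f(w) = -18 + 6*w
(O(4, 0)*f(5))*16 - (-16*(-99) - 29) = (4*(-18 + 6*5))*16 - (-16*(-99) - 29) = (4*(-18 + 30))*16 - (1584 - 29) = (4*12)*16 - 1*1555 = 48*16 - 1555 = 768 - 1555 = -787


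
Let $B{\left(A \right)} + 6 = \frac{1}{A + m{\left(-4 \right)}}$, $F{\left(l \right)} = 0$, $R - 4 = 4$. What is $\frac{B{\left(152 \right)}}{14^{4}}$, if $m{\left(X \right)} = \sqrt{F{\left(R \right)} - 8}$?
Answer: $\frac{- 12 \sqrt{2} + 911 i}{76832 \left(\sqrt{2} - 76 i\right)} \approx -0.00015601 - 3.1856 \cdot 10^{-9} i$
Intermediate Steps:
$R = 8$ ($R = 4 + 4 = 8$)
$m{\left(X \right)} = 2 i \sqrt{2}$ ($m{\left(X \right)} = \sqrt{0 - 8} = \sqrt{-8} = 2 i \sqrt{2}$)
$B{\left(A \right)} = -6 + \frac{1}{A + 2 i \sqrt{2}}$
$\frac{B{\left(152 \right)}}{14^{4}} = \frac{\frac{1}{152 + 2 i \sqrt{2}} \left(1 - 912 - 12 i \sqrt{2}\right)}{14^{4}} = \frac{\frac{1}{152 + 2 i \sqrt{2}} \left(1 - 912 - 12 i \sqrt{2}\right)}{38416} = \frac{-911 - 12 i \sqrt{2}}{152 + 2 i \sqrt{2}} \cdot \frac{1}{38416} = \frac{-911 - 12 i \sqrt{2}}{38416 \left(152 + 2 i \sqrt{2}\right)}$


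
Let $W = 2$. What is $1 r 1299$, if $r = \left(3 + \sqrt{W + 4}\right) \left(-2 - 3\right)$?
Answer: $-19485 - 6495 \sqrt{6} \approx -35394.0$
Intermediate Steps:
$r = -15 - 5 \sqrt{6}$ ($r = \left(3 + \sqrt{2 + 4}\right) \left(-2 - 3\right) = \left(3 + \sqrt{6}\right) \left(-5\right) = -15 - 5 \sqrt{6} \approx -27.247$)
$1 r 1299 = 1 \left(-15 - 5 \sqrt{6}\right) 1299 = \left(-15 - 5 \sqrt{6}\right) 1299 = -19485 - 6495 \sqrt{6}$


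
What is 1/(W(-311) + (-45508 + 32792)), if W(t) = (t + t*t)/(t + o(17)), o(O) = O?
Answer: -147/1917457 ≈ -7.6664e-5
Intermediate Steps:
W(t) = (t + t**2)/(17 + t) (W(t) = (t + t*t)/(t + 17) = (t + t**2)/(17 + t))
1/(W(-311) + (-45508 + 32792)) = 1/(-311*(1 - 311)/(17 - 311) + (-45508 + 32792)) = 1/(-311*(-310)/(-294) - 12716) = 1/(-311*(-1/294)*(-310) - 12716) = 1/(-48205/147 - 12716) = 1/(-1917457/147) = -147/1917457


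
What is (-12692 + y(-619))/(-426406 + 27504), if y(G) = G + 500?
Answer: 12811/398902 ≈ 0.032116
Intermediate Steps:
y(G) = 500 + G
(-12692 + y(-619))/(-426406 + 27504) = (-12692 + (500 - 619))/(-426406 + 27504) = (-12692 - 119)/(-398902) = -12811*(-1/398902) = 12811/398902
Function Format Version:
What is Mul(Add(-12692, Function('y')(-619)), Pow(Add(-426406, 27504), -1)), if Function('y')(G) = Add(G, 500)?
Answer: Rational(12811, 398902) ≈ 0.032116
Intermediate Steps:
Function('y')(G) = Add(500, G)
Mul(Add(-12692, Function('y')(-619)), Pow(Add(-426406, 27504), -1)) = Mul(Add(-12692, Add(500, -619)), Pow(Add(-426406, 27504), -1)) = Mul(Add(-12692, -119), Pow(-398902, -1)) = Mul(-12811, Rational(-1, 398902)) = Rational(12811, 398902)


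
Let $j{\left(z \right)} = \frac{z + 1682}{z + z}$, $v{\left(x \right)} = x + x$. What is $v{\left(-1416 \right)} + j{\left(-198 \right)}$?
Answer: $- \frac{280739}{99} \approx -2835.7$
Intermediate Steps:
$v{\left(x \right)} = 2 x$
$j{\left(z \right)} = \frac{1682 + z}{2 z}$
$v{\left(-1416 \right)} + j{\left(-198 \right)} = 2 \left(-1416\right) + \frac{1682 - 198}{2 \left(-198\right)} = -2832 + \frac{1}{2} \left(- \frac{1}{198}\right) 1484 = -2832 - \frac{371}{99} = - \frac{280739}{99}$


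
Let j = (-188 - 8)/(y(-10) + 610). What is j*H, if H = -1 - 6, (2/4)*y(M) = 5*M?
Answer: 686/255 ≈ 2.6902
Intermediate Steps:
y(M) = 10*M (y(M) = 2*(5*M) = 10*M)
H = -7
j = -98/255 (j = (-188 - 8)/(10*(-10) + 610) = -196/(-100 + 610) = -196/510 = -196*1/510 = -98/255 ≈ -0.38431)
j*H = -98/255*(-7) = 686/255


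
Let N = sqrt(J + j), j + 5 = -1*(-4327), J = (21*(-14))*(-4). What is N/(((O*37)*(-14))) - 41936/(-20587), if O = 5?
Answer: 41936/20587 - sqrt(5498)/2590 ≈ 2.0084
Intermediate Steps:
J = 1176 (J = -294*(-4) = 1176)
j = 4322 (j = -5 - 1*(-4327) = -5 + 4327 = 4322)
N = sqrt(5498) (N = sqrt(1176 + 4322) = sqrt(5498) ≈ 74.148)
N/(((O*37)*(-14))) - 41936/(-20587) = sqrt(5498)/(((5*37)*(-14))) - 41936/(-20587) = sqrt(5498)/((185*(-14))) - 41936*(-1/20587) = sqrt(5498)/(-2590) + 41936/20587 = sqrt(5498)*(-1/2590) + 41936/20587 = -sqrt(5498)/2590 + 41936/20587 = 41936/20587 - sqrt(5498)/2590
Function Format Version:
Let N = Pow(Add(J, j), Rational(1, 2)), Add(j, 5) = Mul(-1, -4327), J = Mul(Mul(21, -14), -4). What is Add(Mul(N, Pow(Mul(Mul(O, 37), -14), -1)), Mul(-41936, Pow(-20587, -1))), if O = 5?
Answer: Add(Rational(41936, 20587), Mul(Rational(-1, 2590), Pow(5498, Rational(1, 2)))) ≈ 2.0084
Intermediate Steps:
J = 1176 (J = Mul(-294, -4) = 1176)
j = 4322 (j = Add(-5, Mul(-1, -4327)) = Add(-5, 4327) = 4322)
N = Pow(5498, Rational(1, 2)) (N = Pow(Add(1176, 4322), Rational(1, 2)) = Pow(5498, Rational(1, 2)) ≈ 74.148)
Add(Mul(N, Pow(Mul(Mul(O, 37), -14), -1)), Mul(-41936, Pow(-20587, -1))) = Add(Mul(Pow(5498, Rational(1, 2)), Pow(Mul(Mul(5, 37), -14), -1)), Mul(-41936, Pow(-20587, -1))) = Add(Mul(Pow(5498, Rational(1, 2)), Pow(Mul(185, -14), -1)), Mul(-41936, Rational(-1, 20587))) = Add(Mul(Pow(5498, Rational(1, 2)), Pow(-2590, -1)), Rational(41936, 20587)) = Add(Mul(Pow(5498, Rational(1, 2)), Rational(-1, 2590)), Rational(41936, 20587)) = Add(Mul(Rational(-1, 2590), Pow(5498, Rational(1, 2))), Rational(41936, 20587)) = Add(Rational(41936, 20587), Mul(Rational(-1, 2590), Pow(5498, Rational(1, 2))))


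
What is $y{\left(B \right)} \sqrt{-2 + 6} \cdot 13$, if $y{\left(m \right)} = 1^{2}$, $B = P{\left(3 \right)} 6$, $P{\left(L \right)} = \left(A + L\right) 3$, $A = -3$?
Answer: $26$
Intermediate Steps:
$P{\left(L \right)} = -9 + 3 L$ ($P{\left(L \right)} = \left(-3 + L\right) 3 = -9 + 3 L$)
$B = 0$ ($B = \left(-9 + 3 \cdot 3\right) 6 = \left(-9 + 9\right) 6 = 0 \cdot 6 = 0$)
$y{\left(m \right)} = 1$
$y{\left(B \right)} \sqrt{-2 + 6} \cdot 13 = 1 \sqrt{-2 + 6} \cdot 13 = 1 \sqrt{4} \cdot 13 = 1 \cdot 2 \cdot 13 = 2 \cdot 13 = 26$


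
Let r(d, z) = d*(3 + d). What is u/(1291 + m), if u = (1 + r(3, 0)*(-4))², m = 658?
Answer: 5041/1949 ≈ 2.5865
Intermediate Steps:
u = 5041 (u = (1 + (3*(3 + 3))*(-4))² = (1 + (3*6)*(-4))² = (1 + 18*(-4))² = (1 - 72)² = (-71)² = 5041)
u/(1291 + m) = 5041/(1291 + 658) = 5041/1949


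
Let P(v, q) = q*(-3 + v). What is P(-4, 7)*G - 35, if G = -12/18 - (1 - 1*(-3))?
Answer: 581/3 ≈ 193.67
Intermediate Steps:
G = -14/3 (G = -12*1/18 - (1 + 3) = -⅔ - 1*4 = -⅔ - 4 = -14/3 ≈ -4.6667)
P(-4, 7)*G - 35 = (7*(-3 - 4))*(-14/3) - 35 = (7*(-7))*(-14/3) - 35 = -49*(-14/3) - 35 = 686/3 - 35 = 581/3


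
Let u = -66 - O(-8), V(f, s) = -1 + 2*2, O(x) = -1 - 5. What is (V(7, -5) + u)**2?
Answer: 3249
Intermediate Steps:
O(x) = -6
V(f, s) = 3 (V(f, s) = -1 + 4 = 3)
u = -60 (u = -66 - 1*(-6) = -66 + 6 = -60)
(V(7, -5) + u)**2 = (3 - 60)**2 = (-57)**2 = 3249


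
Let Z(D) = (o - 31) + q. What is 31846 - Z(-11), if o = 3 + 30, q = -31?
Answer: 31875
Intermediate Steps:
o = 33
Z(D) = -29 (Z(D) = (33 - 31) - 31 = 2 - 31 = -29)
31846 - Z(-11) = 31846 - 1*(-29) = 31846 + 29 = 31875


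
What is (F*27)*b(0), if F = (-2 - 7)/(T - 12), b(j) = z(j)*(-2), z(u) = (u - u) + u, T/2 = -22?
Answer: 0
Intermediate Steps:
T = -44 (T = 2*(-22) = -44)
z(u) = u (z(u) = 0 + u = u)
b(j) = -2*j (b(j) = j*(-2) = -2*j)
F = 9/56 (F = (-2 - 7)/(-44 - 12) = -9/(-56) = -9*(-1/56) = 9/56 ≈ 0.16071)
(F*27)*b(0) = ((9/56)*27)*(-2*0) = (243/56)*0 = 0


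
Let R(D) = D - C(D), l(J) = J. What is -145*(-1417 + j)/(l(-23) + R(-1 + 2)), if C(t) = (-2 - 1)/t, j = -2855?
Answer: -619440/19 ≈ -32602.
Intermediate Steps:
C(t) = -3/t
R(D) = D + 3/D (R(D) = D - (-3)/D = D + 3/D)
-145*(-1417 + j)/(l(-23) + R(-1 + 2)) = -145*(-1417 - 2855)/(-23 + ((-1 + 2) + 3/(-1 + 2))) = -(-619440)/(-23 + (1 + 3/1)) = -(-619440)/(-23 + (1 + 3*1)) = -(-619440)/(-23 + (1 + 3)) = -(-619440)/(-23 + 4) = -(-619440)/(-19) = -(-619440)*(-1)/19 = -145*4272/19 = -619440/19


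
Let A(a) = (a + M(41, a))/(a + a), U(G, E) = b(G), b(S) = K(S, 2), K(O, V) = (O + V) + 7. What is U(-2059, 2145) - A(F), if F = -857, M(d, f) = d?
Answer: -1757258/857 ≈ -2050.5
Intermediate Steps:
K(O, V) = 7 + O + V
b(S) = 9 + S (b(S) = 7 + S + 2 = 9 + S)
U(G, E) = 9 + G
A(a) = (41 + a)/(2*a) (A(a) = (a + 41)/(a + a) = (41 + a)/((2*a)) = (41 + a)*(1/(2*a)) = (41 + a)/(2*a))
U(-2059, 2145) - A(F) = (9 - 2059) - (41 - 857)/(2*(-857)) = -2050 - (-1)*(-816)/(2*857) = -2050 - 1*408/857 = -2050 - 408/857 = -1757258/857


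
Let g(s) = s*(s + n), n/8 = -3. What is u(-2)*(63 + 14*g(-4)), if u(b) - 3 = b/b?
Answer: 6524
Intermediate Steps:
n = -24 (n = 8*(-3) = -24)
g(s) = s*(-24 + s) (g(s) = s*(s - 24) = s*(-24 + s))
u(b) = 4 (u(b) = 3 + b/b = 3 + 1 = 4)
u(-2)*(63 + 14*g(-4)) = 4*(63 + 14*(-4*(-24 - 4))) = 4*(63 + 14*(-4*(-28))) = 4*(63 + 14*112) = 4*(63 + 1568) = 4*1631 = 6524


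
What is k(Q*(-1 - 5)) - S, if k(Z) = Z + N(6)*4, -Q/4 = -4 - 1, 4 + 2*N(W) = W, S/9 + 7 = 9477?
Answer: -85346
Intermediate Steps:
S = 85230 (S = -63 + 9*9477 = -63 + 85293 = 85230)
N(W) = -2 + W/2
Q = 20 (Q = -4*(-4 - 1) = -4*(-5) = 20)
k(Z) = 4 + Z (k(Z) = Z + (-2 + (½)*6)*4 = Z + (-2 + 3)*4 = Z + 1*4 = Z + 4 = 4 + Z)
k(Q*(-1 - 5)) - S = (4 + 20*(-1 - 5)) - 1*85230 = (4 + 20*(-6)) - 85230 = (4 - 120) - 85230 = -116 - 85230 = -85346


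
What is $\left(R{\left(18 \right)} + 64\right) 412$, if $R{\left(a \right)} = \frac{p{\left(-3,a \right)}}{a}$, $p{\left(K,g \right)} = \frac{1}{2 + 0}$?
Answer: $\frac{237415}{9} \approx 26379.0$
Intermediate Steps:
$p{\left(K,g \right)} = \frac{1}{2}$
$R{\left(a \right)} = \frac{1}{2 a}$
$\left(R{\left(18 \right)} + 64\right) 412 = \left(\frac{1}{2 \cdot 18} + 64\right) 412 = \left(\frac{1}{2} \cdot \frac{1}{18} + 64\right) 412 = \left(\frac{1}{36} + 64\right) 412 = \frac{2305}{36} \cdot 412 = \frac{237415}{9}$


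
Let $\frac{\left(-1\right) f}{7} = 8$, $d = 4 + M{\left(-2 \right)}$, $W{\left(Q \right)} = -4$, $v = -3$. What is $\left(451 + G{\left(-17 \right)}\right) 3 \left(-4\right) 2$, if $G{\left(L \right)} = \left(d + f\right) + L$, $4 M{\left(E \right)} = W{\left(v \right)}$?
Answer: $-9144$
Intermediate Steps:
$M{\left(E \right)} = -1$ ($M{\left(E \right)} = \frac{1}{4} \left(-4\right) = -1$)
$d = 3$ ($d = 4 - 1 = 3$)
$f = -56$ ($f = \left(-7\right) 8 = -56$)
$G{\left(L \right)} = -53 + L$ ($G{\left(L \right)} = \left(3 - 56\right) + L = -53 + L$)
$\left(451 + G{\left(-17 \right)}\right) 3 \left(-4\right) 2 = \left(451 - 70\right) 3 \left(-4\right) 2 = \left(451 - 70\right) \left(\left(-12\right) 2\right) = 381 \left(-24\right) = -9144$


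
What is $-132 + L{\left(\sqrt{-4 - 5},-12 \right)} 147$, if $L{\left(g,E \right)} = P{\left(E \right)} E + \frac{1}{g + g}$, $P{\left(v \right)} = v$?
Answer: $21036 - \frac{49 i}{2} \approx 21036.0 - 24.5 i$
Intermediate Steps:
$L{\left(g,E \right)} = E^{2} + \frac{1}{2 g}$ ($L{\left(g,E \right)} = E E + \frac{1}{g + g} = E^{2} + \frac{1}{2 g}$)
$-132 + L{\left(\sqrt{-4 - 5},-12 \right)} 147 = -132 + \left(\left(-12\right)^{2} + \frac{1}{2 \sqrt{-4 - 5}}\right) 147 = -132 + \left(144 + \frac{1}{2 \sqrt{-9}}\right) 147 = -132 + \left(144 + \frac{1}{2 \cdot 3 i}\right) 147 = -132 + \left(144 + \frac{\left(- \frac{1}{3}\right) i}{2}\right) 147 = -132 + \left(144 - \frac{i}{6}\right) 147 = -132 + \left(21168 - \frac{49 i}{2}\right) = 21036 - \frac{49 i}{2}$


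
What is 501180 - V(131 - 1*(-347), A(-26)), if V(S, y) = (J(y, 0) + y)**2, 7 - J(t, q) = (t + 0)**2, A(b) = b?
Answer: 18155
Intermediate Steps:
J(t, q) = 7 - t**2 (J(t, q) = 7 - (t + 0)**2 = 7 - t**2)
V(S, y) = (7 + y - y**2)**2 (V(S, y) = ((7 - y**2) + y)**2 = (7 + y - y**2)**2)
501180 - V(131 - 1*(-347), A(-26)) = 501180 - (7 - 26 - 1*(-26)**2)**2 = 501180 - (7 - 26 - 1*676)**2 = 501180 - (7 - 26 - 676)**2 = 501180 - 1*(-695)**2 = 501180 - 1*483025 = 501180 - 483025 = 18155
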